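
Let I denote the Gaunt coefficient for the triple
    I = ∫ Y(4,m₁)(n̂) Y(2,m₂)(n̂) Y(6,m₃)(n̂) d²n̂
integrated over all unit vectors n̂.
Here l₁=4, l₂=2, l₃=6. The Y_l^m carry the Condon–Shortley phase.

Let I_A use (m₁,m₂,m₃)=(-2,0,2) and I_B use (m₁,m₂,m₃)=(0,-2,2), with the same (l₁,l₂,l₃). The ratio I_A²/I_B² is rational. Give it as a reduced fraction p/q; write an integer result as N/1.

12/5

l's match ⇒ only the (l;m) 3-j factors differ between A and B.
A: triangle coeff Δ(4,2,6) = 1/6435; Σ_t [0,0]: t=0:+1/5760 = 1/5760; (3j)²=56/2145 [(4 2 6; -2 0 2)], sign=+1
B: triangle coeff Δ(4,2,6) = 1/6435; Σ_t [0,0]: t=0:+1/13824 = 1/13824; (3j)²=14/1287 [(4 2 6; 0 -2 2)], sign=+1
I_A²/I_B² = (56/2145)/(14/1287) = 12/5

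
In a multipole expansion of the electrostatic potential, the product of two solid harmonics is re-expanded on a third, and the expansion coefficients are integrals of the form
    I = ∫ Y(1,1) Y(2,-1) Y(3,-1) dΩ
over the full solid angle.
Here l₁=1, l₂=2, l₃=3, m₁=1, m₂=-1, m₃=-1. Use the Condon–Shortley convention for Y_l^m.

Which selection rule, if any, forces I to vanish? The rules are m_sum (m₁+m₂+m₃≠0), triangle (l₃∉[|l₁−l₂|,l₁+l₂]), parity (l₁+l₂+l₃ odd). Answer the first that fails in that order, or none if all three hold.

m_sum

m₁+m₂+m₃ = 1 − 1 − 1 = -1  ✗
triangle: |1−2|=1 ≤ l₃=3 ≤ 1+2=3
parity: l₁+l₂+l₃ = 6 is even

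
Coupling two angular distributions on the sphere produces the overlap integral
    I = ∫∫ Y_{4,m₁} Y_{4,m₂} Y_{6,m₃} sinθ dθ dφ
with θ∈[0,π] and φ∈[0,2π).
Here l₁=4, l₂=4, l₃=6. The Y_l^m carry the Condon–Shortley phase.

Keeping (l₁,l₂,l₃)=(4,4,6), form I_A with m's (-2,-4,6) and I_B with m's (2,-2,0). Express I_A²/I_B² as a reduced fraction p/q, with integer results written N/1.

12/11

Same 4,4,6: normalisation and zero-m 3j drop out of the ratio.
A: Δ: 2! 6! 6! / 15! → 1/1261260; sum: t=0:+1/1036800 = 1/1036800; 3j²(4 4 6; -2 -4 6) = Δ·Π!·Σ² = 4/195  (sign +1)
B: Δ: 2! 6! 6! / 15! → 1/1261260; sum: t=0:+1/4608 t=1:−1/14400 t=2:+1/1036800 = 77/518400; 3j²(4 4 6; 2 -2 0) = Δ·Π!·Σ² = 11/585  (sign +1)
I_A²/I_B² = (4/195)/(11/585) = 12/11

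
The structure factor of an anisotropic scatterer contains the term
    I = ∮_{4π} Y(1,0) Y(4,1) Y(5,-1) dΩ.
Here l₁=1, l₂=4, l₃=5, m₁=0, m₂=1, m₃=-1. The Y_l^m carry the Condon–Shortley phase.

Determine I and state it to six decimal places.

m-sum 0 ✓  L=10 even ✓  3≤5≤5 ✓
Π(2lᵢ+1) = 3×9×11 = 297
triangle coeff Δ(1,4,5) = 1/495
Σ_t [0,0]: t=0:+1/576 = 1/576
(3j)²=5/99 [(1 4 5; 0 0 0)], sign=-1
Σ_t [0,0]: t=0:+1/720 = 1/720
(3j)²=8/165 [(1 4 5; 0 1 -1)], sign=+1
⇒ 4πI² = 8/11
I = (-1)√(8/11/(4π)) = -0.24057125

-0.240571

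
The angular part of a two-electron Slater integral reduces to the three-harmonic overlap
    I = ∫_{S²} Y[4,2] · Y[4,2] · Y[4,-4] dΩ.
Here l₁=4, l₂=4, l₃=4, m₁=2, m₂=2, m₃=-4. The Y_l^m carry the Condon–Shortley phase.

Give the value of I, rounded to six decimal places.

0.190983

Checks pass: Σm=0; 12 even; l₃=4∈[0,8].
(2·4+1)(2·4+1)(2·4+1) = 729
Δ: 4! 4! 4! / 13! → 1/450450
sum: t=0:+1/13824 t=1:−1/216 t=2:+1/64 t=3:−1/216 t=4:+1/13824 = 5/768
3j²(4 4 4; 0 0 0) = Δ·Π!·Σ² = 18/1001  (sign +1)
sum: t=2:+1/2304 = 1/2304
3j²(4 4 4; 2 2 -4) = Δ·Π!·Σ² = 5/143  (sign +1)
combine: 4πI² = 729·18/1001·5/143 = 65610/143143
take √, sign +1: I = 0.19098314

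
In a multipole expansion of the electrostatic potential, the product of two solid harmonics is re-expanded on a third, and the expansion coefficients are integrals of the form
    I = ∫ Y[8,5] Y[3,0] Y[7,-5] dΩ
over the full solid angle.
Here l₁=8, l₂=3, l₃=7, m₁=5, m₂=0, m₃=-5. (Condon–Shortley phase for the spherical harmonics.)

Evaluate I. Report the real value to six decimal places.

0.109899

m-sum 0 ✓  L=18 even ✓  5≤7≤11 ✓
Π(2lᵢ+1) = 17×7×15 = 1785
triangle coeff Δ(8,3,7) = 1/5290740
Σ_t [1,3]: t=1:−1/7257600 t=2:+1/2073600 t=3:−1/7257600 = 1/4838400
(3j)²=252/20995 [(8 3 7; 0 0 0)], sign=-1
Σ_t [1,3]: t=1:−1/87091200 t=2:+1/159667200 t=3:−1/5748019200 = -31/5748019200
(3j)²=961/135660 [(8 3 7; 5 0 -5)], sign=-1
⇒ 4πI² = 60543/398905
I = (+1)√(60543/398905/(4π)) = 0.10989863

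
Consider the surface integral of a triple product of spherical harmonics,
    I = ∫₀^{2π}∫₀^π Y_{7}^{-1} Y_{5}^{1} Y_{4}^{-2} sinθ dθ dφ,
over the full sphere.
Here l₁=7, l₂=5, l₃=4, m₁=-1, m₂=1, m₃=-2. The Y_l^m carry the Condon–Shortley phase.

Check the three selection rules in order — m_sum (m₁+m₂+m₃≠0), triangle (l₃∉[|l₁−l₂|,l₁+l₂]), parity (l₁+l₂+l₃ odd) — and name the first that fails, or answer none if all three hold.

azimuthal sum: -1 + 1 − 2 = -2  ✗
2 ≤ 4 ≤ 12 (triangle on l)
L = 7 + 5 + 4 = 16 (even)

m_sum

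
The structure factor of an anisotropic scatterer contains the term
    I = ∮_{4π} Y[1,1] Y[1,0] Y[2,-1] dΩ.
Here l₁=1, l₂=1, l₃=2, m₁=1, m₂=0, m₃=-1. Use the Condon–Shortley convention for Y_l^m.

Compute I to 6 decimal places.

-0.218510

m-sum 0 ✓  L=4 even ✓  0≤2≤2 ✓
Π(2lᵢ+1) = 3×3×5 = 45
triangle coeff Δ(1,1,2) = 1/30
Σ_t [0,0]: t=0:+1/1 = 1/1
(3j)²=2/15 [(1 1 2; 0 0 0)], sign=+1
Σ_t [0,0]: t=0:+1/2 = 1/2
(3j)²=1/10 [(1 1 2; 1 0 -1)], sign=-1
⇒ 4πI² = 3/5
I = (-1)√(3/5/(4π)) = -0.21850969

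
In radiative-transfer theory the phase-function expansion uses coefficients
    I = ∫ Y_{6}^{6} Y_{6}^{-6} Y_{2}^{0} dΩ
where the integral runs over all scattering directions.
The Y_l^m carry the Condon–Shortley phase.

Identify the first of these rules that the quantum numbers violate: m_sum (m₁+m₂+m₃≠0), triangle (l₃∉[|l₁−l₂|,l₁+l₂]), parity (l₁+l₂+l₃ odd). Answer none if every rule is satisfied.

Σmᵢ = 0  ✓
l₃∈[|l₁−l₂|,l₁+l₂]=[0,12], have l₃=2  ✓
Σlᵢ = 14 ⇒ even  ✓

none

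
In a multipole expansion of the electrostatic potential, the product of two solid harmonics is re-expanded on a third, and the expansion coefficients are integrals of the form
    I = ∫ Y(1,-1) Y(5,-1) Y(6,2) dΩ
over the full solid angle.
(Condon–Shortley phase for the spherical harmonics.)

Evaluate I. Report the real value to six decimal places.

0.216205

Checks pass: Σm=0; 12 even; l₃=6∈[4,6].
(2·1+1)(2·5+1)(2·6+1) = 429
Δ: 0! 2! 10! / 13! → 1/858
sum: t=0:+1/14400 = 1/14400
3j²(1 5 6; 0 0 0) = Δ·Π!·Σ² = 6/143  (sign +1)
sum: t=0:+1/34560 = 1/34560
3j²(1 5 6; -1 -1 2) = Δ·Π!·Σ² = 14/429  (sign +1)
combine: 4πI² = 429·6/143·14/429 = 84/143
take √, sign +1: I = 0.21620548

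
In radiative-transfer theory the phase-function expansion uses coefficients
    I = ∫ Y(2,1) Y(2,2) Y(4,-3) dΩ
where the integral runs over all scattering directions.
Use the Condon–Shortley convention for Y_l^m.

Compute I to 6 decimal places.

-0.238414

m-sum 0 ✓  L=8 even ✓  0≤4≤4 ✓
Π(2lᵢ+1) = 5×5×9 = 225
triangle coeff Δ(2,2,4) = 1/630
Σ_t [0,0]: t=0:+1/16 = 1/16
(3j)²=2/35 [(2 2 4; 0 0 0)], sign=+1
Σ_t [0,0]: t=0:+1/144 = 1/144
(3j)²=1/18 [(2 2 4; 1 2 -3)], sign=-1
⇒ 4πI² = 5/7
I = (-1)√(5/7/(4π)) = -0.23841361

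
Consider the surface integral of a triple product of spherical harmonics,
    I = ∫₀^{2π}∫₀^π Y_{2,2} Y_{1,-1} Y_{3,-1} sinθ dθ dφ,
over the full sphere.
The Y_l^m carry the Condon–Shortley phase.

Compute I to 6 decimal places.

Rules hold: Σm=0, L=6 even, 1≤3≤3.
N = 5·3·7 = 105
Δ = 0!·4!·2!/7! = 1/105
Racah Σ t=0..0: t=0:+1/4 = 1/4
⇒ 3j(2 1 3; 0 0 0)² = 3/35, sgn -1
Racah Σ t=0..0: t=0:+1/48 = 1/48
⇒ 3j(2 1 3; 2 -1 -1)² = 1/105, sgn +1
4πI² = N·(3j₀)²·(3jₘ)² = 3/35
I = -1·√(0.0857143/4π) = -0.08258890

-0.082589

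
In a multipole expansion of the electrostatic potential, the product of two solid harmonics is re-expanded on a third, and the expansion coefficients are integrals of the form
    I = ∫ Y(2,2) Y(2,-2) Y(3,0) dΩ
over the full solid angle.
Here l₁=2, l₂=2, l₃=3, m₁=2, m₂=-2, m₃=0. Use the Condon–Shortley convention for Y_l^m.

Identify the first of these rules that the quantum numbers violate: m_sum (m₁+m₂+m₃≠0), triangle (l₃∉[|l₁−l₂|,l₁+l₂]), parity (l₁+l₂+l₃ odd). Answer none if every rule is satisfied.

azimuthal sum: 2 − 2 + 0 = 0  ✓
0 ≤ 3 ≤ 4 (triangle on l)  ✓
L = 2 + 2 + 3 = 7 (odd)  ✗

parity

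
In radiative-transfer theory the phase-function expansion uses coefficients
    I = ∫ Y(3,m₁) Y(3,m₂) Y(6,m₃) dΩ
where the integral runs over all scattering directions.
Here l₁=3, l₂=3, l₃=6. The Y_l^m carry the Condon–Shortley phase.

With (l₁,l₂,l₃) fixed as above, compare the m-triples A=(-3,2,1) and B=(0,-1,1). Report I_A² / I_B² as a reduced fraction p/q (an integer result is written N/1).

l's match ⇒ only the (l;m) 3-j factors differ between A and B.
A: triangle coeff Δ(3,3,6) = 1/12012; Σ_t [0,0]: t=0:+1/86400 = 1/86400; (3j)²=1/1716 [(3 3 6; -3 2 1)], sign=-1
B: triangle coeff Δ(3,3,6) = 1/12012; Σ_t [0,0]: t=0:+1/1728 = 1/1728; (3j)²=25/858 [(3 3 6; 0 -1 1)], sign=-1
I_A²/I_B² = (1/1716)/(25/858) = 1/50

1/50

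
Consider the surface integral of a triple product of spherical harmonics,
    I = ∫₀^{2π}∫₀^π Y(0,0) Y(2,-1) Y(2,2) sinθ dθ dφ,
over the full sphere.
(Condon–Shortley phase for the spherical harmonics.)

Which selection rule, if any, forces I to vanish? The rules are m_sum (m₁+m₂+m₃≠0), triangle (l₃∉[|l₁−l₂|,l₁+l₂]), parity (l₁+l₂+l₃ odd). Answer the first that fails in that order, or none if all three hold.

m_sum

Σmᵢ = 1  ✗
l₃∈[|l₁−l₂|,l₁+l₂]=[2,2], have l₃=2
Σlᵢ = 4 ⇒ even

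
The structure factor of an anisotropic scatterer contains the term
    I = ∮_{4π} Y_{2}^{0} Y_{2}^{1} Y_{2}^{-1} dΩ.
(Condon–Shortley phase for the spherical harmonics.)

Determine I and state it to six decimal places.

-0.090112

Rules hold: Σm=0, L=6 even, 0≤2≤4.
N = 5·5·5 = 125
Δ = 2!·2!·2!/7! = 1/630
Racah Σ t=0..2: t=0:+1/8 t=1:−1/1 t=2:+1/8 = -3/4
⇒ 3j(2 2 2; 0 0 0)² = 2/35, sgn -1
Racah Σ t=1..2: t=1:−1/2 t=2:+1/4 = -1/4
⇒ 3j(2 2 2; 0 1 -1)² = 1/70, sgn +1
4πI² = N·(3j₀)²·(3jₘ)² = 5/49
I = -1·√(0.102041/4π) = -0.09011188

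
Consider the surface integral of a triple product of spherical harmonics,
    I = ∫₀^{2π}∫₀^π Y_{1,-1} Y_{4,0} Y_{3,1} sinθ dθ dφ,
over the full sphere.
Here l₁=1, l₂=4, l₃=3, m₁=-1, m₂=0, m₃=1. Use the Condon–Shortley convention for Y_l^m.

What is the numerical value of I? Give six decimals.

m-sum 0 ✓  L=8 even ✓  3≤3≤5 ✓
Π(2lᵢ+1) = 3×9×7 = 189
triangle coeff Δ(1,4,3) = 1/252
Σ_t [1,1]: t=1:−1/36 = -1/36
(3j)²=4/63 [(1 4 3; 0 0 0)], sign=+1
Σ_t [2,2]: t=2:+1/96 = 1/96
(3j)²=1/42 [(1 4 3; -1 0 1)], sign=+1
⇒ 4πI² = 2/7
I = (+1)√(2/7/(4π)) = 0.15078601

0.150786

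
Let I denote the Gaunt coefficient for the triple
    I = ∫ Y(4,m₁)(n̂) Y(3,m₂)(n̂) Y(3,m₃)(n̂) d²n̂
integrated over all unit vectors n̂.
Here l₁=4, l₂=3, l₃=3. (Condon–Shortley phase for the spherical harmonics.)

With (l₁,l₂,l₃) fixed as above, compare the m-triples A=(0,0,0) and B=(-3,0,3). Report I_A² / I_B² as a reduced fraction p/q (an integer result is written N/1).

4/7

l's match ⇒ only the (l;m) 3-j factors differ between A and B.
A: triangle coeff Δ(4,3,3) = 1/34650; Σ_t [1,3]: t=1:−1/72 t=2:+1/16 t=3:−1/72 = 5/144; (3j)²=2/77 [(4 3 3; 0 0 0)], sign=-1
B: triangle coeff Δ(4,3,3) = 1/34650; Σ_t [3,3]: t=3:−1/288 = -1/288; (3j)²=1/22 [(4 3 3; -3 0 3)], sign=-1
I_A²/I_B² = (2/77)/(1/22) = 4/7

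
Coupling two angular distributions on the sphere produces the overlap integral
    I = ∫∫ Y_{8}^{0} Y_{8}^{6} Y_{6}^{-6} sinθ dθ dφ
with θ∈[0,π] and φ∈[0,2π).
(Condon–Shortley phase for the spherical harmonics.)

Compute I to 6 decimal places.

-0.102474

Checks pass: Σm=0; 22 even; l₃=6∈[0,16].
(2·8+1)(2·8+1)(2·6+1) = 3757
Δ: 10! 6! 6! / 23! → 1/13742520792
sum: t=2:+1/41803776000 t=3:−1/435456000 t=4:+1/39813120 t=5:−1/18662400 t=6:+1/39813120 t=7:−1/435456000 t=8:+1/41803776000 = -11/1393459200
3j²(8 8 6; 0 0 0) = Δ·Π!·Σ² = 600/96577  (sign -1)
sum: t=8:+1/41803776000 = 1/41803776000
3j²(8 8 6; 0 6 -6) = Δ·Π!·Σ² = 42/7429  (sign +1)
combine: 4πI² = 3757·600/96577·42/7429 = 25200/190969
take √, sign -1: I = -0.10247405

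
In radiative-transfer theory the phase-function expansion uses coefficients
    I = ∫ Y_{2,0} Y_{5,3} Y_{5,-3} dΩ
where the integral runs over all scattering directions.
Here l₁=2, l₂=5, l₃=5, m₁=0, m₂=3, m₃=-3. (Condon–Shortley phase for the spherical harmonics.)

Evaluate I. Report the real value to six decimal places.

-0.016174

m-sum 0 ✓  L=12 even ✓  3≤5≤7 ✓
Π(2lᵢ+1) = 5×11×11 = 605
triangle coeff Δ(2,5,5) = 1/38610
Σ_t [0,2]: t=0:+1/2880 t=1:−1/576 t=2:+1/2880 = -1/960
(3j)²=10/429 [(2 5 5; 0 0 0)], sign=+1
Σ_t [0,2]: t=0:+1/161280 t=1:−1/5040 t=2:+1/5760 = -1/53760
(3j)²=1/4290 [(2 5 5; 0 3 -3)], sign=-1
⇒ 4πI² = 5/1521
I = (-1)√(5/1521/(4π)) = -0.01617393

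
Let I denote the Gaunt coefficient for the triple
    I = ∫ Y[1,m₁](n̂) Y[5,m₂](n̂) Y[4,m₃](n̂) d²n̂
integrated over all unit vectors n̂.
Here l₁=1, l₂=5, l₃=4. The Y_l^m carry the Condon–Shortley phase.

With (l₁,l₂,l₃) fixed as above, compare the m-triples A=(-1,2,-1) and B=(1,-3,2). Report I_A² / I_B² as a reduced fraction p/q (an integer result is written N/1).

3/4

l's match ⇒ only the (l;m) 3-j factors differ between A and B.
A: triangle coeff Δ(1,5,4) = 1/495; Σ_t [2,2]: t=2:+1/1440 = 1/1440; (3j)²=7/165 [(1 5 4; -1 2 -1)], sign=-1
B: triangle coeff Δ(1,5,4) = 1/495; Σ_t [0,0]: t=0:+1/2880 = 1/2880; (3j)²=28/495 [(1 5 4; 1 -3 2)], sign=+1
I_A²/I_B² = (7/165)/(28/495) = 3/4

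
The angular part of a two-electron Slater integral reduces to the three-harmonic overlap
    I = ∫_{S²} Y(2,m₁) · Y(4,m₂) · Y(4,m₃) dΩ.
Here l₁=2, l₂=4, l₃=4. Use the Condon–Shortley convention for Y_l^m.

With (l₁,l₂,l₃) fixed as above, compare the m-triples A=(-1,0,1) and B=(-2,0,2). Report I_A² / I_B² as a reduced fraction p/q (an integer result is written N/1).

Same 2,4,4: normalisation and zero-m 3j drop out of the ratio.
A: Δ: 2! 2! 6! / 11! → 1/13860; sum: t=1:−1/72 t=2:+1/96 = -1/288; 3j²(2 4 4; -1 0 1) = Δ·Π!·Σ² = 1/462  (sign +1)
B: Δ: 2! 2! 6! / 11! → 1/13860; sum: t=2:+1/192 = 1/192; 3j²(2 4 4; -2 0 2) = Δ·Π!·Σ² = 3/77  (sign +1)
I_A²/I_B² = (1/462)/(3/77) = 1/18

1/18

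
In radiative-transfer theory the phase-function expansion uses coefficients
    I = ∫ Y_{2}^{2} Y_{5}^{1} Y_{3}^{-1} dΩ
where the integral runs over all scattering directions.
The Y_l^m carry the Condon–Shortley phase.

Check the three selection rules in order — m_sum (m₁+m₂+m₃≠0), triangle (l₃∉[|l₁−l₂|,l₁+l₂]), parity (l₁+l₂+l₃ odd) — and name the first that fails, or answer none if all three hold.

m_sum

Σmᵢ = 2  ✗
l₃∈[|l₁−l₂|,l₁+l₂]=[3,7], have l₃=3
Σlᵢ = 10 ⇒ even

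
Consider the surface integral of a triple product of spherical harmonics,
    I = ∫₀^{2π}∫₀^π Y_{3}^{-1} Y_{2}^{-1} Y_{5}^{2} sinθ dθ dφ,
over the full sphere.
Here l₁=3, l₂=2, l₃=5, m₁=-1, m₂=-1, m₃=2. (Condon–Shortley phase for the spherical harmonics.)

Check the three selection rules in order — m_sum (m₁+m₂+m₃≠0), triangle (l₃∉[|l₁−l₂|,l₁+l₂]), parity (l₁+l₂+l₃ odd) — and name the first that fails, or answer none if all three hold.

none

azimuthal sum: -1 − 1 + 2 = 0  ✓
1 ≤ 5 ≤ 5 (triangle on l)  ✓
L = 3 + 2 + 5 = 10 (even)  ✓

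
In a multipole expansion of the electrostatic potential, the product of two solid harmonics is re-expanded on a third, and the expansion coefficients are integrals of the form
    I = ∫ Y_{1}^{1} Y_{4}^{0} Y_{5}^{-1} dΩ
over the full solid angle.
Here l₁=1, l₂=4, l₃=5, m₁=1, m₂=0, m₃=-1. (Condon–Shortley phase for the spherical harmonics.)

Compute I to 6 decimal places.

Checks pass: Σm=0; 10 even; l₃=5∈[3,5].
(2·1+1)(2·4+1)(2·5+1) = 297
Δ: 0! 2! 8! / 11! → 1/495
sum: t=0:+1/576 = 1/576
3j²(1 4 5; 0 0 0) = Δ·Π!·Σ² = 5/99  (sign -1)
sum: t=0:+1/1152 = 1/1152
3j²(1 4 5; 1 0 -1) = Δ·Π!·Σ² = 1/33  (sign +1)
combine: 4πI² = 297·5/99·1/33 = 5/11
take √, sign -1: I = -0.19018827

-0.190188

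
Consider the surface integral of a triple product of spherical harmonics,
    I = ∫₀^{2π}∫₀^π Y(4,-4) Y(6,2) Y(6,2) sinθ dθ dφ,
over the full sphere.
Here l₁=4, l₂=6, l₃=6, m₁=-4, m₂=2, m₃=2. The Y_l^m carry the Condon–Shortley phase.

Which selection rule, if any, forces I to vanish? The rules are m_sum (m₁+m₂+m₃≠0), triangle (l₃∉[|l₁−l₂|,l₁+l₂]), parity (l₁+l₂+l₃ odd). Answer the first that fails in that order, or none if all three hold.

none

Σmᵢ = 0  ✓
l₃∈[|l₁−l₂|,l₁+l₂]=[2,10], have l₃=6  ✓
Σlᵢ = 16 ⇒ even  ✓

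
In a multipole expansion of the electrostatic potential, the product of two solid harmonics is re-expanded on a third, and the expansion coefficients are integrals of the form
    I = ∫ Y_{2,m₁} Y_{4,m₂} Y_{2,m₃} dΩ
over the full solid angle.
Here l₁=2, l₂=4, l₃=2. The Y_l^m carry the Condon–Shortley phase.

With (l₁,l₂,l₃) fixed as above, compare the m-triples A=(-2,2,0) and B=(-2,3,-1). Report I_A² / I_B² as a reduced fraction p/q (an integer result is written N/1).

3/7

Same 2,4,2: normalisation and zero-m 3j drop out of the ratio.
A: Δ: 4! 0! 4! / 9! → 1/630; sum: t=4:+1/96 = 1/96; 3j²(2 4 2; -2 2 0) = Δ·Π!·Σ² = 1/42  (sign +1)
B: Δ: 4! 0! 4! / 9! → 1/630; sum: t=4:+1/144 = 1/144; 3j²(2 4 2; -2 3 -1) = Δ·Π!·Σ² = 1/18  (sign -1)
I_A²/I_B² = (1/42)/(1/18) = 3/7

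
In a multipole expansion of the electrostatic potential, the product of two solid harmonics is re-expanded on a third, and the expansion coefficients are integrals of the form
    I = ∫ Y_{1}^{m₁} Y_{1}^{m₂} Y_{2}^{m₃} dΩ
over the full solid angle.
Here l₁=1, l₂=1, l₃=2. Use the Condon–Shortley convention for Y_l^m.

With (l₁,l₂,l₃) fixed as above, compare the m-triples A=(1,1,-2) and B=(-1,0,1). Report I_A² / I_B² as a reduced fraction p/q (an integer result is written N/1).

l's match ⇒ only the (l;m) 3-j factors differ between A and B.
A: triangle coeff Δ(1,1,2) = 1/30; Σ_t [0,0]: t=0:+1/4 = 1/4; (3j)²=1/5 [(1 1 2; 1 1 -2)], sign=+1
B: triangle coeff Δ(1,1,2) = 1/30; Σ_t [0,0]: t=0:+1/2 = 1/2; (3j)²=1/10 [(1 1 2; -1 0 1)], sign=-1
I_A²/I_B² = (1/5)/(1/10) = 2/1

2/1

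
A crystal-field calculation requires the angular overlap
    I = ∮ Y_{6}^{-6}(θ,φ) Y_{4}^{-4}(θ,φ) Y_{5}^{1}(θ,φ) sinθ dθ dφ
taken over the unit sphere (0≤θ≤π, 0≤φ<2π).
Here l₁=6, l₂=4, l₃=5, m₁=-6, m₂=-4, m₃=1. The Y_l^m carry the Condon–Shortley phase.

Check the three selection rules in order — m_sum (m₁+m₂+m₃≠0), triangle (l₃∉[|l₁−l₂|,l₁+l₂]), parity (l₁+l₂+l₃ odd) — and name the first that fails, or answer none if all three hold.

m_sum

azimuthal sum: -6 − 4 + 1 = -9  ✗
2 ≤ 5 ≤ 10 (triangle on l)
L = 6 + 4 + 5 = 15 (odd)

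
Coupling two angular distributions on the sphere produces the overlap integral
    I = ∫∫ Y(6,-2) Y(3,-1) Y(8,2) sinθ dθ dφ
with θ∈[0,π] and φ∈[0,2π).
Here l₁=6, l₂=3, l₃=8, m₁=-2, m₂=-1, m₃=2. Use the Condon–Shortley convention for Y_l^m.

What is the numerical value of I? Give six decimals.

-2 − 1 + 2 = -1 ≠ 0: azimuthal integral kills it; I = 0

0.000000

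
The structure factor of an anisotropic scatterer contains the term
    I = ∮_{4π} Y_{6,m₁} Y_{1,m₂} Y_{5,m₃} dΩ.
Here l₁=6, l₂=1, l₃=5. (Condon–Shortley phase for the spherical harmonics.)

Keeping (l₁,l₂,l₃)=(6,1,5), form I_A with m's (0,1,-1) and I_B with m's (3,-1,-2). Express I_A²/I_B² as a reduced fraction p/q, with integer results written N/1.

5/12

l's match ⇒ only the (l;m) 3-j factors differ between A and B.
A: triangle coeff Δ(6,1,5) = 1/858; Σ_t [2,2]: t=2:+1/34560 = 1/34560; (3j)²=5/286 [(6 1 5; 0 1 -1)], sign=+1
B: triangle coeff Δ(6,1,5) = 1/858; Σ_t [0,0]: t=0:+1/60480 = 1/60480; (3j)²=6/143 [(6 1 5; 3 -1 -2)], sign=-1
I_A²/I_B² = (5/286)/(6/143) = 5/12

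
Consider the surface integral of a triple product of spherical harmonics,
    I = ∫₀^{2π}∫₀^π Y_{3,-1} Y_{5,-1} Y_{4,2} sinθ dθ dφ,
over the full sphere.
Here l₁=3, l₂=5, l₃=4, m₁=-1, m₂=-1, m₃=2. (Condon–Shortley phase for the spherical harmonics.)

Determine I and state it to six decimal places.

0.106335

Checks pass: Σm=0; 12 even; l₃=4∈[2,8].
(2·3+1)(2·5+1)(2·4+1) = 693
Δ: 4! 2! 6! / 13! → 1/180180
sum: t=1:−1/576 t=2:+1/144 t=3:−1/576 = 1/288
3j²(3 5 4; 0 0 0) = Δ·Π!·Σ² = 20/1001  (sign +1)
sum: t=2:+1/384 t=3:−1/720 t=4:+1/34560 = 43/34560
3j²(3 5 4; -1 -1 2) = Δ·Π!·Σ² = 1849/180180  (sign +1)
combine: 4πI² = 693·20/1001·1849/180180 = 1849/13013
take √, sign +1: I = 0.10633465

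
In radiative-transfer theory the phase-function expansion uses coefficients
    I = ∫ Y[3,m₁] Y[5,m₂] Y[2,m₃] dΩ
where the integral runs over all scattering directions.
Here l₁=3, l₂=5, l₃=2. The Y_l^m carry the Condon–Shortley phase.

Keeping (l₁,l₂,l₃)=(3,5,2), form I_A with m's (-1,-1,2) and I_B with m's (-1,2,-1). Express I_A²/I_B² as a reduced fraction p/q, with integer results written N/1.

Same 3,5,2: normalisation and zero-m 3j drop out of the ratio.
A: Δ: 6! 0! 4! / 11! → 1/2310; sum: t=4:+1/1152 = 1/1152; 3j²(3 5 2; -1 -1 2) = Δ·Π!·Σ² = 1/154  (sign +1)
B: Δ: 6! 0! 4! / 11! → 1/2310; sum: t=4:+1/288 = 1/288; 3j²(3 5 2; -1 2 -1) = Δ·Π!·Σ² = 1/22  (sign -1)
I_A²/I_B² = (1/154)/(1/22) = 1/7

1/7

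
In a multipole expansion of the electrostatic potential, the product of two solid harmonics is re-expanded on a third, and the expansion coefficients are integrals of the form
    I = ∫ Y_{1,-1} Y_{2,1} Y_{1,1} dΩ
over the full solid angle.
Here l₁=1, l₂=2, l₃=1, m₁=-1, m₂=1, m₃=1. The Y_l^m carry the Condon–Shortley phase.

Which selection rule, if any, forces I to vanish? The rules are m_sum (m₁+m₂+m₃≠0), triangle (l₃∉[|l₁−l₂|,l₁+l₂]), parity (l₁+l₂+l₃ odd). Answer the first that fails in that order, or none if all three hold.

Σmᵢ = 1  ✗
l₃∈[|l₁−l₂|,l₁+l₂]=[1,3], have l₃=1
Σlᵢ = 4 ⇒ even

m_sum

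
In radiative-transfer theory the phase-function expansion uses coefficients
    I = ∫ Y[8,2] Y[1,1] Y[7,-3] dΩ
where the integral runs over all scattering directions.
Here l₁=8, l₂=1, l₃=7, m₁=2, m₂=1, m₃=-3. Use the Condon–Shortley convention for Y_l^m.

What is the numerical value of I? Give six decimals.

0.118504

Checks pass: Σm=0; 16 even; l₃=7∈[7,9].
(2·8+1)(2·1+1)(2·7+1) = 765
Δ: 2! 14! 0! / 17! → 1/2040
sum: t=1:−1/25401600 = -1/25401600
3j²(8 1 7; 0 0 0) = Δ·Π!·Σ² = 8/255  (sign +1)
sum: t=2:+1/174182400 = 1/174182400
3j²(8 1 7; 2 1 -3) = Δ·Π!·Σ² = 1/136  (sign +1)
combine: 4πI² = 765·8/255·1/136 = 3/17
take √, sign +1: I = 0.11850352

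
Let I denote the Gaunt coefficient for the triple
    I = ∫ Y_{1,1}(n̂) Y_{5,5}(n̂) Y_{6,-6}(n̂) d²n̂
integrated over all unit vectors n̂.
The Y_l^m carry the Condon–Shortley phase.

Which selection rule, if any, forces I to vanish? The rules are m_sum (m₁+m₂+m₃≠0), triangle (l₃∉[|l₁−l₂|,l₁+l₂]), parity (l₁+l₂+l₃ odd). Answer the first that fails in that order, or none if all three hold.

none

azimuthal sum: 1 + 5 − 6 = 0  ✓
4 ≤ 6 ≤ 6 (triangle on l)  ✓
L = 1 + 5 + 6 = 12 (even)  ✓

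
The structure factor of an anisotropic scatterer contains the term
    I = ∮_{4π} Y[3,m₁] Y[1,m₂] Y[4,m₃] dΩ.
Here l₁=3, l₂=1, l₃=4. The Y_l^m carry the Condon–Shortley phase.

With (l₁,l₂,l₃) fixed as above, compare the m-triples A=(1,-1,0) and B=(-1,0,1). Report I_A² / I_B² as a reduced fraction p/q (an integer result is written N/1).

Same 3,1,4: normalisation and zero-m 3j drop out of the ratio.
A: Δ: 0! 6! 2! / 9! → 1/252; sum: t=0:+1/96 = 1/96; 3j²(3 1 4; 1 -1 0) = Δ·Π!·Σ² = 1/42  (sign +1)
B: Δ: 0! 6! 2! / 9! → 1/252; sum: t=0:+1/48 = 1/48; 3j²(3 1 4; -1 0 1) = Δ·Π!·Σ² = 5/84  (sign -1)
I_A²/I_B² = (1/42)/(5/84) = 2/5

2/5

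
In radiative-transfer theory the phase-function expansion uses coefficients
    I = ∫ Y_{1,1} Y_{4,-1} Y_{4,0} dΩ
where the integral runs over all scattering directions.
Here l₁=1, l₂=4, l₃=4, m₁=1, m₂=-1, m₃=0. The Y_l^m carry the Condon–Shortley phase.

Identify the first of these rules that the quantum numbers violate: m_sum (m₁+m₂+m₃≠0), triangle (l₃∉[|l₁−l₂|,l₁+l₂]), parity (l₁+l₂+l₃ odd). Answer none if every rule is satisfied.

parity

azimuthal sum: 1 − 1 + 0 = 0  ✓
3 ≤ 4 ≤ 5 (triangle on l)  ✓
L = 1 + 4 + 4 = 9 (odd)  ✗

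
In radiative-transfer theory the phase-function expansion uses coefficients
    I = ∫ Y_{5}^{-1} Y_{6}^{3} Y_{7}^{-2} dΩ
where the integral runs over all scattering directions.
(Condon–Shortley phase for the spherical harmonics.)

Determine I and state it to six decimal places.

-0.121943

Rules hold: Σm=0, L=18 even, 1≤7≤11.
N = 11·13·15 = 2145
Δ = 4!·6!·8!/19! = 1/174594420
Racah Σ t=0..4: t=0:+1/4147200 t=1:−1/207360 t=2:+1/82944 t=3:−1/207360 t=4:+1/4147200 = 1/345600
⇒ 3j(5 6 7; 0 0 0)² = 420/46189, sgn -1
Racah Σ t=1..4: t=1:−1/29030400 t=2:+1/967680 t=3:−1/311040 t=4:+1/829440 = -11/10886400
⇒ 3j(5 6 7; -1 3 -2)² = 1408/146965, sgn +1
4πI² = N·(3j₀)²·(3jₘ)² = 253440/1356277
I = -1·√(0.186864/4π) = -0.12194344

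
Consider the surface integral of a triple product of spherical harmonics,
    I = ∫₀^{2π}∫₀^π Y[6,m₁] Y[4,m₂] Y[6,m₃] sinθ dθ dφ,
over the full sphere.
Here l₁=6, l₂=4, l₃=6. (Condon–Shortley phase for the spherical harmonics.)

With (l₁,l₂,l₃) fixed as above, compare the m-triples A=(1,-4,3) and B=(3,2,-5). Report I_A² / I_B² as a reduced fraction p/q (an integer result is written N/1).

Shared (l₁,l₂,l₃)=(6,4,6): N and (l;000)² cancel in I_A²/I_B².
A: Δ = 4!·8!·4!/17! = 1/15315300; Racah Σ t=0..0: t=0:+1/414720 = 1/414720; ⇒ 3j(6 4 6; 1 -4 3)² = 49/2431, sgn -1
B: Δ = 4!·8!·4!/17! = 1/15315300; Racah Σ t=2..3: t=2:+1/483840 t=3:−1/1451520 = 1/725760; ⇒ 3j(6 4 6; 3 2 -5)² = 24/1547, sgn -1
I_A²/I_B² = (49/2431)/(24/1547) = 343/264

343/264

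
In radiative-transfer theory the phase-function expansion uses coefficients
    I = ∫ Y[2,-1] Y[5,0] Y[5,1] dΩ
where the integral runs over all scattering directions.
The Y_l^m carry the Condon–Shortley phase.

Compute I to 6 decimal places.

-0.036166

Checks pass: Σm=0; 12 even; l₃=5∈[3,7].
(2·2+1)(2·5+1)(2·5+1) = 605
Δ: 2! 2! 8! / 13! → 1/38610
sum: t=0:+1/2880 t=1:−1/576 t=2:+1/2880 = -1/960
3j²(2 5 5; 0 0 0) = Δ·Π!·Σ² = 10/429  (sign +1)
sum: t=1:−1/1152 t=2:+1/1440 = -1/5760
3j²(2 5 5; -1 0 1) = Δ·Π!·Σ² = 1/858  (sign -1)
combine: 4πI² = 605·10/429·1/858 = 25/1521
take √, sign -1: I = -0.03616600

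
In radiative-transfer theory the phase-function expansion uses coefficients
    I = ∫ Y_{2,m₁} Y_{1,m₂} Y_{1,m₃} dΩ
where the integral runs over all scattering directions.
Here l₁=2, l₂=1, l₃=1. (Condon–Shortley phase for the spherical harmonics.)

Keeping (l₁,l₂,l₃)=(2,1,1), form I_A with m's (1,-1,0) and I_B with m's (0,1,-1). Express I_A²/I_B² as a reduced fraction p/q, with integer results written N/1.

Same 2,1,1: normalisation and zero-m 3j drop out of the ratio.
A: Δ: 2! 2! 0! / 5! → 1/30; sum: t=0:+1/2 = 1/2; 3j²(2 1 1; 1 -1 0) = Δ·Π!·Σ² = 1/10  (sign -1)
B: Δ: 2! 2! 0! / 5! → 1/30; sum: t=2:+1/4 = 1/4; 3j²(2 1 1; 0 1 -1) = Δ·Π!·Σ² = 1/30  (sign +1)
I_A²/I_B² = (1/10)/(1/30) = 3/1

3/1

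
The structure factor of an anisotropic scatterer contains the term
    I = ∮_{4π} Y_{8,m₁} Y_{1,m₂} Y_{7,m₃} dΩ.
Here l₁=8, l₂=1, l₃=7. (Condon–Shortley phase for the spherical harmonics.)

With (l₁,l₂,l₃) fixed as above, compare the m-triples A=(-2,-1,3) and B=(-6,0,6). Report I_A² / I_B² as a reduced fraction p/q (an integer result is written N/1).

15/28

Same 8,1,7: normalisation and zero-m 3j drop out of the ratio.
A: Δ: 2! 14! 0! / 17! → 1/2040; sum: t=0:+1/174182400 = 1/174182400; 3j²(8 1 7; -2 -1 3) = Δ·Π!·Σ² = 1/136  (sign +1)
B: Δ: 2! 14! 0! / 17! → 1/2040; sum: t=1:−1/6227020800 = -1/6227020800; 3j²(8 1 7; -6 0 6) = Δ·Π!·Σ² = 7/510  (sign +1)
I_A²/I_B² = (1/136)/(7/510) = 15/28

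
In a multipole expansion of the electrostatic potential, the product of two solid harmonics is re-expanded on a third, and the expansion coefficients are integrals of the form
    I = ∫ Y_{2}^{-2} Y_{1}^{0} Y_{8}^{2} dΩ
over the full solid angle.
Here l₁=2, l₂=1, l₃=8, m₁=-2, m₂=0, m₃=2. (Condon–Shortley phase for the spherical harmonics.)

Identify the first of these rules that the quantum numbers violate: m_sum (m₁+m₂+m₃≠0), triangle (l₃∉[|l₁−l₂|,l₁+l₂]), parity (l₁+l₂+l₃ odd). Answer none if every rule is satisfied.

triangle

Σmᵢ = 0  ✓
l₃∈[|l₁−l₂|,l₁+l₂]=[1,3], have l₃=8  ✗
Σlᵢ = 11 ⇒ odd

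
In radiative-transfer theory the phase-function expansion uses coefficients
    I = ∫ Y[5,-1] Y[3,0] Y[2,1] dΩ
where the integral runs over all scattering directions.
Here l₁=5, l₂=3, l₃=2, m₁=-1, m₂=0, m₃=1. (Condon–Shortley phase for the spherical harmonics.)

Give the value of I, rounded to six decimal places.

-0.214318

Rules hold: Σm=0, L=10 even, 2≤2≤8.
N = 11·7·5 = 385
Δ = 6!·4!·0!/11! = 1/2310
Racah Σ t=3..3: t=3:−1/144 = -1/144
⇒ 3j(5 3 2; 0 0 0)² = 10/231, sgn -1
Racah Σ t=3..3: t=3:−1/216 = -1/216
⇒ 3j(5 3 2; -1 0 1)² = 8/231, sgn +1
4πI² = N·(3j₀)²·(3jₘ)² = 400/693
I = -1·√(0.577201/4π) = -0.21431790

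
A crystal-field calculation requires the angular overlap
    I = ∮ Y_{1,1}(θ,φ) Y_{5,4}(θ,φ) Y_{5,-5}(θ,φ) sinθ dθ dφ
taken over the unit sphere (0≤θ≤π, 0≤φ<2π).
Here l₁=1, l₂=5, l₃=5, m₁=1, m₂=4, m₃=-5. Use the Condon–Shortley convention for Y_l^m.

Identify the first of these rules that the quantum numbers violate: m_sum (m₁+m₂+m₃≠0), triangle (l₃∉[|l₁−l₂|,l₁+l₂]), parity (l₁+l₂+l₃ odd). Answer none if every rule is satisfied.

parity

m₁+m₂+m₃ = 1 + 4 − 5 = 0  ✓
triangle: |1−5|=4 ≤ l₃=5 ≤ 1+5=6  ✓
parity: l₁+l₂+l₃ = 11 is odd  ✗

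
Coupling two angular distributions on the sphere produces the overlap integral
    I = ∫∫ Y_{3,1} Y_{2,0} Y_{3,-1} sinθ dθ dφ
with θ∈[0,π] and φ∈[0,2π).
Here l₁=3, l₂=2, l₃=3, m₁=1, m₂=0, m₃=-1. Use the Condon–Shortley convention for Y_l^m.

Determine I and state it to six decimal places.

-0.126157

m-sum 0 ✓  L=8 even ✓  1≤3≤5 ✓
Π(2lᵢ+1) = 7×5×7 = 245
triangle coeff Δ(3,2,3) = 1/3780
Σ_t [0,2]: t=0:+1/24 t=1:−1/4 t=2:+1/24 = -1/6
(3j)²=4/105 [(3 2 3; 0 0 0)], sign=+1
Σ_t [0,2]: t=0:+1/16 t=1:−1/6 t=2:+1/96 = -3/32
(3j)²=3/140 [(3 2 3; 1 0 -1)], sign=-1
⇒ 4πI² = 1/5
I = (-1)√(1/5/(4π)) = -0.12615663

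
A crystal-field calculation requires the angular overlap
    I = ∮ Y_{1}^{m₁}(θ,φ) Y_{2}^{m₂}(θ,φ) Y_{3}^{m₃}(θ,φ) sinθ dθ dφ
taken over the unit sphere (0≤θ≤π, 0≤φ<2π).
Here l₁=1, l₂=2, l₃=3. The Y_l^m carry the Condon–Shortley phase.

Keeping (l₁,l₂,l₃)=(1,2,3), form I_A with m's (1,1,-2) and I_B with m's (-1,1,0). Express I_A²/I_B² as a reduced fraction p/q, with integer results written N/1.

10/3

l's match ⇒ only the (l;m) 3-j factors differ between A and B.
A: triangle coeff Δ(1,2,3) = 1/105; Σ_t [0,0]: t=0:+1/12 = 1/12; (3j)²=2/21 [(1 2 3; 1 1 -2)], sign=-1
B: triangle coeff Δ(1,2,3) = 1/105; Σ_t [0,0]: t=0:+1/12 = 1/12; (3j)²=1/35 [(1 2 3; -1 1 0)], sign=-1
I_A²/I_B² = (2/21)/(1/35) = 10/3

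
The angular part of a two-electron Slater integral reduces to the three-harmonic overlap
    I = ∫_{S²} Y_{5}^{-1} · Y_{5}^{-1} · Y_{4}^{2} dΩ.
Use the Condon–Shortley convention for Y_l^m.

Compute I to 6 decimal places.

m-sum 0 ✓  L=14 even ✓  0≤4≤10 ✓
Π(2lᵢ+1) = 11×11×9 = 1089
triangle coeff Δ(5,5,4) = 1/3153150
Σ_t [1,5]: t=1:−1/69120 t=2:+1/1728 t=3:−1/576 t=4:+1/1728 t=5:−1/69120 = -7/11520
(3j)²=2/143 [(5 5 4; 0 0 0)], sign=-1
Σ_t [2,4]: t=2:+1/4608 t=3:−1/1296 t=4:+1/4608 = -7/20736
(3j)²=20/1287 [(5 5 4; -1 -1 2)], sign=-1
⇒ 4πI² = 40/169
I = (+1)√(40/169/(4π)) = 0.13724032

0.137240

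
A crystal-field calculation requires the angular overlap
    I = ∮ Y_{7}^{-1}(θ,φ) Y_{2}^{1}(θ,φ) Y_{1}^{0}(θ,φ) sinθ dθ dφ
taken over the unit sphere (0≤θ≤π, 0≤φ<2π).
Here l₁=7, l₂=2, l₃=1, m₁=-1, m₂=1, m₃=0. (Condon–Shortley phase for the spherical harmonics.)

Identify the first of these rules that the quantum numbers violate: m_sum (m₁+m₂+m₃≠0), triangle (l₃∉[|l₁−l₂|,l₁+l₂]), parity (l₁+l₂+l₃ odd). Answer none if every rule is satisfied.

triangle

Σmᵢ = 0  ✓
l₃∈[|l₁−l₂|,l₁+l₂]=[5,9], have l₃=1  ✗
Σlᵢ = 10 ⇒ even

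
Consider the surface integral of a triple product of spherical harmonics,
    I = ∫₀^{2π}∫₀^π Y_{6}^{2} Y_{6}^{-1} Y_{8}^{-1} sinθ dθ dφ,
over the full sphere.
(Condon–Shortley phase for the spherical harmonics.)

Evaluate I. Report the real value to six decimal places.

Rules hold: Σm=0, L=20 even, 0≤8≤12.
N = 13·13·17 = 2873
Δ = 4!·8!·8!/21! = 1/1309458150
Racah Σ t=0..4: t=0:+1/49766400 t=1:−1/3110400 t=2:+1/1327104 t=3:−1/3110400 t=4:+1/49766400 = 1/6635520
⇒ 3j(6 6 8; 0 0 0)² = 350/46189, sgn +1
Racah Σ t=0..4: t=0:+1/9953280 t=1:−1/2488320 t=2:+1/4147200 t=3:−1/43545600 t=4:+1/4877107200 = -1/12042240
⇒ 3j(6 6 8; 2 -1 -1)² = 3645/646646, sgn +1
4πI² = N·(3j₀)²·(3jₘ)² = 91125/742577
I = +1·√(0.122715/4π) = 0.09881960

0.098820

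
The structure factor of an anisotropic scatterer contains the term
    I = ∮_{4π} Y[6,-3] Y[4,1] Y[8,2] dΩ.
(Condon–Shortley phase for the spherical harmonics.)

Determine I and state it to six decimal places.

Checks pass: Σm=0; 18 even; l₃=8∈[2,10].
(2·6+1)(2·4+1)(2·8+1) = 1989
Δ: 2! 10! 6! / 19! → 1/23279256
sum: t=0:+1/1658880 t=1:−1/518400 t=2:+1/1658880 = -1/1382400
3j²(6 4 8; 0 0 0) = Δ·Π!·Σ² = 504/46189  (sign -1)
sum: t=0:+1/87091200 t=1:−1/3870720 t=2:+1/2177280 = 37/174182400
3j²(6 4 8; -3 1 2) = Δ·Π!·Σ² = 20535/2586584  (sign +1)
combine: 4πI² = 1989·504/46189·20535/2586584 = 1663335/9653501
take √, sign -1: I = -0.11709612

-0.117096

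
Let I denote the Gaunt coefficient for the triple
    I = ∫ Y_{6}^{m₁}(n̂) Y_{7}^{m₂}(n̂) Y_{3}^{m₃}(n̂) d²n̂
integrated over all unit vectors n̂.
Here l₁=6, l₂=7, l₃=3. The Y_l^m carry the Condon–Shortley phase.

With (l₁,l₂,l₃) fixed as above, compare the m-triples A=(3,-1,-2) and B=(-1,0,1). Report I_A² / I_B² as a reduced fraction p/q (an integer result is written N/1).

Shared (l₁,l₂,l₃)=(6,7,3): N and (l;000)² cancel in I_A²/I_B².
A: Δ = 10!·2!·4!/17! = 1/2042040; Racah Σ t=2..3: t=2:+1/1935360 t=3:−1/362880 = -13/5806080; ⇒ 3j(6 7 3; 3 -1 -2)² = 195/10472, sgn +1
B: Δ = 10!·2!·4!/17! = 1/2042040; Racah Σ t=5..7: t=5:−1/115200 t=6:+1/103680 t=7:−1/1451520 = 1/3628800; ⇒ 3j(6 7 3; -1 0 1)² = 1/36465, sgn +1
I_A²/I_B² = (195/10472)/(1/36465) = 38025/56

38025/56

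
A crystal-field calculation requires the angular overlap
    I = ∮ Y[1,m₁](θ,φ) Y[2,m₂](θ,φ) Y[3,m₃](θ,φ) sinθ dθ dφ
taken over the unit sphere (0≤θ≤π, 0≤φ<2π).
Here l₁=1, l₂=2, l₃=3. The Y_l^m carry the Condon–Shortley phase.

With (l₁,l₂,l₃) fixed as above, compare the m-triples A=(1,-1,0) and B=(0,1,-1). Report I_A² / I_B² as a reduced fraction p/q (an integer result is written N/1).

Shared (l₁,l₂,l₃)=(1,2,3): N and (l;000)² cancel in I_A²/I_B².
A: Δ = 0!·2!·4!/7! = 1/105; Racah Σ t=0..0: t=0:+1/12 = 1/12; ⇒ 3j(1 2 3; 1 -1 0)² = 1/35, sgn -1
B: Δ = 0!·2!·4!/7! = 1/105; Racah Σ t=0..0: t=0:+1/6 = 1/6; ⇒ 3j(1 2 3; 0 1 -1)² = 8/105, sgn +1
I_A²/I_B² = (1/35)/(8/105) = 3/8

3/8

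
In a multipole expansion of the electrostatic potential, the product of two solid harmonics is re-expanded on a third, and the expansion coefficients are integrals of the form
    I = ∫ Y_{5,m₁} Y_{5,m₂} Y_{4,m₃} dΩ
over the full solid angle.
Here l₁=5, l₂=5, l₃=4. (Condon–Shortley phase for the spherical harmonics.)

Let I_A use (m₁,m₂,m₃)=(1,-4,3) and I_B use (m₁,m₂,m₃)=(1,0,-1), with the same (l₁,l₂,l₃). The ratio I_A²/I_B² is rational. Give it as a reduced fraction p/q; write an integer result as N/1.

10/1

Same 5,5,4: normalisation and zero-m 3j drop out of the ratio.
A: Δ: 6! 4! 4! / 15! → 1/3153150; sum: t=0:+1/103680 t=1:−1/17280 = -1/20736; 3j²(5 5 4; 1 -4 3) = Δ·Π!·Σ² = 10/429  (sign +1)
B: Δ: 6! 4! 4! / 15! → 1/3153150; sum: t=1:−1/17280 t=2:+1/1152 t=3:−1/864 t=4:+1/6912 = -7/34560; 3j²(5 5 4; 1 0 -1) = Δ·Π!·Σ² = 1/429  (sign +1)
I_A²/I_B² = (10/429)/(1/429) = 10/1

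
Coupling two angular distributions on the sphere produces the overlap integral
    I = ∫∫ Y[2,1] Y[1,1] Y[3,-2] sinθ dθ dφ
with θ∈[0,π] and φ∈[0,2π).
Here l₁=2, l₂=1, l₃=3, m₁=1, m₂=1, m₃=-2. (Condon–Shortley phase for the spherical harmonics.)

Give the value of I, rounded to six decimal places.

0.261169

m-sum 0 ✓  L=6 even ✓  1≤3≤3 ✓
Π(2lᵢ+1) = 5×3×7 = 105
triangle coeff Δ(2,1,3) = 1/105
Σ_t [0,0]: t=0:+1/4 = 1/4
(3j)²=3/35 [(2 1 3; 0 0 0)], sign=-1
Σ_t [0,0]: t=0:+1/12 = 1/12
(3j)²=2/21 [(2 1 3; 1 1 -2)], sign=-1
⇒ 4πI² = 6/7
I = (+1)√(6/7/(4π)) = 0.26116903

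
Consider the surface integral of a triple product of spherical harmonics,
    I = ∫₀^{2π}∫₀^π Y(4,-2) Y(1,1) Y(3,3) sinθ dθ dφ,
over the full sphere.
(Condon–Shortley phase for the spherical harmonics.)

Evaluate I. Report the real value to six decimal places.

0.000000

m-sum = -2 + 1 + 3 = 2 ≠ 0 ⇒ I = 0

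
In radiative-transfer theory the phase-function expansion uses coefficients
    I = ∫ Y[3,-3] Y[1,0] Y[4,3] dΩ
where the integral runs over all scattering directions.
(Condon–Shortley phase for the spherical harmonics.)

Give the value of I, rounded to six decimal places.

-0.162868

Checks pass: Σm=0; 8 even; l₃=4∈[2,4].
(2·3+1)(2·1+1)(2·4+1) = 189
Δ: 0! 6! 2! / 9! → 1/252
sum: t=0:+1/36 = 1/36
3j²(3 1 4; 0 0 0) = Δ·Π!·Σ² = 4/63  (sign +1)
sum: t=0:+1/720 = 1/720
3j²(3 1 4; -3 0 3) = Δ·Π!·Σ² = 1/36  (sign -1)
combine: 4πI² = 189·4/63·1/36 = 1/3
take √, sign -1: I = -0.16286750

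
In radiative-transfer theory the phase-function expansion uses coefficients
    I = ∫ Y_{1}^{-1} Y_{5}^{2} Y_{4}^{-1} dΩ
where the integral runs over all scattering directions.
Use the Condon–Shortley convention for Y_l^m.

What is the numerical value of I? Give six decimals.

Checks pass: Σm=0; 10 even; l₃=4∈[4,6].
(2·1+1)(2·5+1)(2·4+1) = 297
Δ: 2! 0! 8! / 11! → 1/495
sum: t=1:−1/576 = -1/576
3j²(1 5 4; 0 0 0) = Δ·Π!·Σ² = 5/99  (sign -1)
sum: t=2:+1/1440 = 1/1440
3j²(1 5 4; -1 2 -1) = Δ·Π!·Σ² = 7/165  (sign -1)
combine: 4πI² = 297·5/99·7/165 = 7/11
take √, sign +1: I = 0.22503380

0.225034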